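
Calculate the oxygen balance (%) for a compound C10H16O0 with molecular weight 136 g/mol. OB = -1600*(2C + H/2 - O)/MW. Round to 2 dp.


OB = -1600 * (2C + H/2 - O) / MW
Inner = 2*10 + 16/2 - 0 = 28.00
OB = -1600 * 28.00 / 136 = -329.41%


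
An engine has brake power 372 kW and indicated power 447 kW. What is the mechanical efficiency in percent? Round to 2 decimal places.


eta_mech = (BP / IP) * 100
Ratio = 372 / 447 = 0.8322
eta_mech = 0.8322 * 100 = 83.22%


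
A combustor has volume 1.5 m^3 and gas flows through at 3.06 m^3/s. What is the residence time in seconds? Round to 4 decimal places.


tau = V / Q_flow
tau = 1.5 / 3.06 = 0.4902 s


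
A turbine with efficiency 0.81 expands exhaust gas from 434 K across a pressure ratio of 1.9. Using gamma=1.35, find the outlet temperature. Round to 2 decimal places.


T_out = T_in * (1 - eta * (1 - PR^(-(gamma-1)/gamma)))
Exponent = -(1.35-1)/1.35 = -0.25925926
PR^exp = 1.9^(-0.25925926) = 0.84670193
Factor = 1 - 0.81*(1 - 0.84670193) = 0.87582856
T_out = 434 * 0.87582856 = 380.11 K


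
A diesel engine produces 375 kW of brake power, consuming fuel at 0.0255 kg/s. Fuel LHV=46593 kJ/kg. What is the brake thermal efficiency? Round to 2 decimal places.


eta_BTE = (BP / (mf * LHV)) * 100
Denominator = 0.0255 * 46593 = 1188.1215 kW
eta_BTE = (375 / 1188.1215) * 100 = 31.56%


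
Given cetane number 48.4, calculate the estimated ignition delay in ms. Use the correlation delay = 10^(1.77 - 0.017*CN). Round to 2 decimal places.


delay = 10^(1.77 - 0.017*CN)
Exponent = 1.77 - 0.017*48.4 = 0.9472
delay = 10^0.9472 = 8.86 ms


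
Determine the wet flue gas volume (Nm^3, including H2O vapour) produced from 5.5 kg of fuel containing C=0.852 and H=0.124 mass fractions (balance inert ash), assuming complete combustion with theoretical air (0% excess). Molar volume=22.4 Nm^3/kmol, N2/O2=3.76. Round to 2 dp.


Per kg fuel: CO2 = (C/12 kmol)*22.4 = (0.852/12)*22.4 = 1.59040 Nm^3
Per kg fuel: H2O = (H/2 kmol)*22.4 = (0.124/2)*22.4 = 1.38880 Nm^3
O2 needed per kg fuel = C/12 + H/4 = 0.852/12 + 0.124/4 = 0.10200000 kmol
Per kg fuel: N2 = O2*3.76*22.4 = 0.10200000*3.76*22.4 = 8.59085 Nm^3
Total per kg = 1.59040 + 1.38880 + 8.59085 = 11.57005 Nm^3
Total = 11.57005 * 5.5 = 63.64 Nm^3


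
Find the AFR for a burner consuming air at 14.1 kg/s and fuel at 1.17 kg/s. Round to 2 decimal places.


AFR = m_air / m_fuel
AFR = 14.1 / 1.17 = 12.05


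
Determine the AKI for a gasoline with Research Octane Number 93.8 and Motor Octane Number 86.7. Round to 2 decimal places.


AKI = (RON + MON) / 2
AKI = (93.8 + 86.7) / 2
AKI = 180.5 / 2 = 90.25


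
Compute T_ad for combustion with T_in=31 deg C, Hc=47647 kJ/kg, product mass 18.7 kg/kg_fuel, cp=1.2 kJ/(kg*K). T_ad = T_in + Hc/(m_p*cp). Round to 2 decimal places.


T_ad = T_in + Hc / (m_p * cp)
Denominator = 18.7 * 1.2 = 22.4400
Temperature rise = 47647 / 22.4400 = 2123.31 K
T_ad = 31 + 2123.31 = 2154.31 deg C


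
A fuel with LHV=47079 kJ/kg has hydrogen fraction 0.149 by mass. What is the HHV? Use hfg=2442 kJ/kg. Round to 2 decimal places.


HHV = LHV + hfg * 9 * H
Water addition = 2442 * 9 * 0.149 = 3274.722 kJ/kg
HHV = 47079 + 3274.722 = 50353.72 kJ/kg


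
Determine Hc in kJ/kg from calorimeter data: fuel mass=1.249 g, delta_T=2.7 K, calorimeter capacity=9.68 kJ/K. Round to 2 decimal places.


Hc = C_cal * delta_T / m_fuel
Q_released = 9.68 * 2.7 = 26.1360 kJ
m_fuel = 1.249 g = 1.249/1000 kg = 0.001249 kg
Hc = 26.1360 / 0.001249 = 20925.54 kJ/kg


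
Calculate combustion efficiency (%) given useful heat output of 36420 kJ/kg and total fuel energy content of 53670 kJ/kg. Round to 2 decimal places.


Efficiency = (Q_useful / Q_fuel) * 100
Efficiency = (36420 / 53670) * 100
Efficiency = 0.6786 * 100 = 67.86%


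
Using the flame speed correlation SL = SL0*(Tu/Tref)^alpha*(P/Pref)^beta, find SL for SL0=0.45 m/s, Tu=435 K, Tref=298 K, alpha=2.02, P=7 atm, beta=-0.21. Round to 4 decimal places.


SL = SL0 * (Tu/Tref)^alpha * (P/Pref)^beta
T ratio = 435/298 = 1.45973154
(T ratio)^alpha = 1.45973154^2.02 = 2.146997
(P/Pref)^beta = 7^(-0.21) = 0.664553
SL = 0.45 * 2.146997 * 0.664553 = 0.6421 m/s


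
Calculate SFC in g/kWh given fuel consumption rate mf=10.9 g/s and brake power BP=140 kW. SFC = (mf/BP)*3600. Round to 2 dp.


SFC = (mf / BP) * 3600
Rate = 10.9 / 140 = 0.077857 g/(s*kW)
SFC = 0.077857 * 3600 = 280.29 g/kWh


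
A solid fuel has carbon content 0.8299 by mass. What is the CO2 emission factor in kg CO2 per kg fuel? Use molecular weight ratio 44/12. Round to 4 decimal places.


EF = C_frac * (M_CO2 / M_C)
EF = 0.8299 * (44/12)
EF = 0.8299 * 3.666667 = 3.0430 kg_CO2/kg_fuel


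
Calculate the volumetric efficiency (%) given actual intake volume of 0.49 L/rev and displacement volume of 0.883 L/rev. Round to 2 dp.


eta_v = (V_actual / V_disp) * 100
Ratio = 0.49 / 0.883 = 0.5549
eta_v = 0.5549 * 100 = 55.49%


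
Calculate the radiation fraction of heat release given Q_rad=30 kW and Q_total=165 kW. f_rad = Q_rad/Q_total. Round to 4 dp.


f_rad = Q_rad / Q_total
f_rad = 30 / 165 = 0.1818


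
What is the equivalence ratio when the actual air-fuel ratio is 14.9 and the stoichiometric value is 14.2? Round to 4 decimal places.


phi = AFR_stoich / AFR_actual
phi = 14.2 / 14.9 = 0.9530


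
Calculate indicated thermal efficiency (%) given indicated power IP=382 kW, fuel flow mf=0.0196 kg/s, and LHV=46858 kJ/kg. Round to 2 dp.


eta_ith = (IP / (mf * LHV)) * 100
Denominator = 0.0196 * 46858 = 918.4168 kW
eta_ith = (382 / 918.4168) * 100 = 41.59%


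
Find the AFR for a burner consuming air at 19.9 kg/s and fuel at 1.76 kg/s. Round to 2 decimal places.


AFR = m_air / m_fuel
AFR = 19.9 / 1.76 = 11.31


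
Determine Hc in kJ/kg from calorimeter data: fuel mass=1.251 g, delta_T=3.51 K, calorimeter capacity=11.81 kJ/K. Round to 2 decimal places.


Hc = C_cal * delta_T / m_fuel
Q_released = 11.81 * 3.51 = 41.4531 kJ
m_fuel = 1.251 g = 1.251/1000 kg = 0.001251 kg
Hc = 41.4531 / 0.001251 = 33135.97 kJ/kg


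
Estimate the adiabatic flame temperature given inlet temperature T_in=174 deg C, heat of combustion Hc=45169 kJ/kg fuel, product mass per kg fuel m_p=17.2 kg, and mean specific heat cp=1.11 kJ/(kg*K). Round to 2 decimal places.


T_ad = T_in + Hc / (m_p * cp)
Denominator = 17.2 * 1.11 = 19.0920
Temperature rise = 45169 / 19.0920 = 2365.86 K
T_ad = 174 + 2365.86 = 2539.86 deg C


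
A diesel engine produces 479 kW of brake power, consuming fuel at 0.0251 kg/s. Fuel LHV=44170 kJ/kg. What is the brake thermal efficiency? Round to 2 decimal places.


eta_BTE = (BP / (mf * LHV)) * 100
Denominator = 0.0251 * 44170 = 1108.6670 kW
eta_BTE = (479 / 1108.6670) * 100 = 43.21%


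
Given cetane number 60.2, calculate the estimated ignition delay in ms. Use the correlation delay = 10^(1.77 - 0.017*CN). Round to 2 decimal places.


delay = 10^(1.77 - 0.017*CN)
Exponent = 1.77 - 0.017*60.2 = 0.7466
delay = 10^0.7466 = 5.58 ms


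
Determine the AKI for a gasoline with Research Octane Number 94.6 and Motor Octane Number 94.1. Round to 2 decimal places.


AKI = (RON + MON) / 2
AKI = (94.6 + 94.1) / 2
AKI = 188.7 / 2 = 94.35


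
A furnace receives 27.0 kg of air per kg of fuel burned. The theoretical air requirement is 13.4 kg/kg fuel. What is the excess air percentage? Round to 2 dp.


Excess air = actual - stoichiometric = 27.0 - 13.4 = 13.60 kg/kg fuel
Excess air % = (excess / stoich) * 100 = (13.60 / 13.4) * 100 = 101.49%


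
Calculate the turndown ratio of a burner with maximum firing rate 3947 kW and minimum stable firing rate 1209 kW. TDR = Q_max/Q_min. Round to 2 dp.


TDR = Q_max / Q_min
TDR = 3947 / 1209 = 3.26


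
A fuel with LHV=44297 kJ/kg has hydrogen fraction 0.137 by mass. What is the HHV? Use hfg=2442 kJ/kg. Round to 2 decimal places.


HHV = LHV + hfg * 9 * H
Water addition = 2442 * 9 * 0.137 = 3010.986 kJ/kg
HHV = 44297 + 3010.986 = 47307.99 kJ/kg


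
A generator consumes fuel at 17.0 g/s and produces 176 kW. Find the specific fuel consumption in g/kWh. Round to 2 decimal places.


SFC = (mf / BP) * 3600
Rate = 17.0 / 176 = 0.096591 g/(s*kW)
SFC = 0.096591 * 3600 = 347.73 g/kWh


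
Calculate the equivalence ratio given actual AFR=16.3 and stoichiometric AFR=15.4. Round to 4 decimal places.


phi = AFR_stoich / AFR_actual
phi = 15.4 / 16.3 = 0.9448


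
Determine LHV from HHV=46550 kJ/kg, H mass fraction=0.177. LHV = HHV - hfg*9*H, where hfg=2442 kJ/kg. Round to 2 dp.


LHV = HHV - hfg * 9 * H
Water correction = 2442 * 9 * 0.177 = 3890.106 kJ/kg
LHV = 46550 - 3890.106 = 42659.89 kJ/kg


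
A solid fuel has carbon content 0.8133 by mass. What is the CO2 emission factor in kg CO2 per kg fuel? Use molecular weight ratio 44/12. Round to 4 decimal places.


EF = C_frac * (M_CO2 / M_C)
EF = 0.8133 * (44/12)
EF = 0.8133 * 3.666667 = 2.9821 kg_CO2/kg_fuel


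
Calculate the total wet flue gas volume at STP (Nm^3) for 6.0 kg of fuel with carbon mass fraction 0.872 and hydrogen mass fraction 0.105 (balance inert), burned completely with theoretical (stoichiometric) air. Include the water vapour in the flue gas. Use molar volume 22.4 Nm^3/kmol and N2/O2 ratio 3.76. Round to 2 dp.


Per kg fuel: CO2 = (C/12 kmol)*22.4 = (0.872/12)*22.4 = 1.62773 Nm^3
Per kg fuel: H2O = (H/2 kmol)*22.4 = (0.105/2)*22.4 = 1.17600 Nm^3
O2 needed per kg fuel = C/12 + H/4 = 0.872/12 + 0.105/4 = 0.09891667 kmol
Per kg fuel: N2 = O2*3.76*22.4 = 0.09891667*3.76*22.4 = 8.33116 Nm^3
Total per kg = 1.62773 + 1.17600 + 8.33116 = 11.13489 Nm^3
Total = 11.13489 * 6.0 = 66.81 Nm^3


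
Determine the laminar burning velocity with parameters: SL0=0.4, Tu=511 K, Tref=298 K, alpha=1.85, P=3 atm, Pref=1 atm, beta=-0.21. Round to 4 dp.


SL = SL0 * (Tu/Tref)^alpha * (P/Pref)^beta
T ratio = 511/298 = 1.71476510
(T ratio)^alpha = 1.71476510^1.85 = 2.711931
(P/Pref)^beta = 3^(-0.21) = 0.793971
SL = 0.4 * 2.711931 * 0.793971 = 0.8613 m/s


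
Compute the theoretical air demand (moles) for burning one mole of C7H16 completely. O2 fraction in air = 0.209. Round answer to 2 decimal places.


Balanced combustion: C7H16 + 11 O2 -> 7 CO2 + 8 H2O
O2 needed = C + H/4 = 7 + 16/4 = 11.00 moles
Air moles = O2 / 0.209 = 11.00 / 0.209 = 52.63 moles air


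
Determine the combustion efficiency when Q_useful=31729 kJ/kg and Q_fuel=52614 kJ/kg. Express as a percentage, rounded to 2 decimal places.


Efficiency = (Q_useful / Q_fuel) * 100
Efficiency = (31729 / 52614) * 100
Efficiency = 0.6031 * 100 = 60.31%


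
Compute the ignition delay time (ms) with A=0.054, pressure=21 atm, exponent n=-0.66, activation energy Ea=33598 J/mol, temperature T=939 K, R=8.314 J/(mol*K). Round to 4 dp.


tau = A * P^n * exp(Ea/(R*T))
P^n = 21^(-0.66) = 0.13407113
Ea/(R*T) = 33598/(8.314*939) = 4.303659
exp(Ea/(R*T)) = 73.969926
tau = 0.054 * 0.13407113 * 73.969926 = 0.5355 ms


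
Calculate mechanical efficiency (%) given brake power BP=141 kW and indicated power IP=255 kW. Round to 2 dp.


eta_mech = (BP / IP) * 100
Ratio = 141 / 255 = 0.5529
eta_mech = 0.5529 * 100 = 55.29%


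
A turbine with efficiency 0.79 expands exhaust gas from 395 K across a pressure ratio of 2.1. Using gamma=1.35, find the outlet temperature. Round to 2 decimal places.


T_out = T_in * (1 - eta * (1 - PR^(-(gamma-1)/gamma)))
Exponent = -(1.35-1)/1.35 = -0.25925926
PR^exp = 2.1^(-0.25925926) = 0.82501466
Factor = 1 - 0.79*(1 - 0.82501466) = 0.86176158
T_out = 395 * 0.86176158 = 340.40 K


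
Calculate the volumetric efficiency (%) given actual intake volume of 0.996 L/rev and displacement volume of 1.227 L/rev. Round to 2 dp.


eta_v = (V_actual / V_disp) * 100
Ratio = 0.996 / 1.227 = 0.8117
eta_v = 0.8117 * 100 = 81.17%


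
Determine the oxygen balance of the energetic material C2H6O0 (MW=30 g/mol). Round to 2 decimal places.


OB = -1600 * (2C + H/2 - O) / MW
Inner = 2*2 + 6/2 - 0 = 7.00
OB = -1600 * 7.00 / 30 = -373.33%


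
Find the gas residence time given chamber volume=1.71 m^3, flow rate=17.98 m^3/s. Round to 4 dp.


tau = V / Q_flow
tau = 1.71 / 17.98 = 0.0951 s


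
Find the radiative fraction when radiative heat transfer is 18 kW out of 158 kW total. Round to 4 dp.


f_rad = Q_rad / Q_total
f_rad = 18 / 158 = 0.1139


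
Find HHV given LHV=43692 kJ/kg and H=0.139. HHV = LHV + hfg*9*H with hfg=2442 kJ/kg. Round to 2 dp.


HHV = LHV + hfg * 9 * H
Water addition = 2442 * 9 * 0.139 = 3054.942 kJ/kg
HHV = 43692 + 3054.942 = 46746.94 kJ/kg


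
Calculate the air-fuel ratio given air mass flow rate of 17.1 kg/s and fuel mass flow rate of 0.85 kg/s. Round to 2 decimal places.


AFR = m_air / m_fuel
AFR = 17.1 / 0.85 = 20.12


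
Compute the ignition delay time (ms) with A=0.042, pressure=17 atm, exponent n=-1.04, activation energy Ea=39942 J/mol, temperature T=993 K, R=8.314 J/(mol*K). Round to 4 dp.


tau = A * P^n * exp(Ea/(R*T))
P^n = 17^(-1.04) = 0.05252102
Ea/(R*T) = 39942/(8.314*993) = 4.838052
exp(Ea/(R*T)) = 126.223239
tau = 0.042 * 0.05252102 * 126.223239 = 0.2784 ms


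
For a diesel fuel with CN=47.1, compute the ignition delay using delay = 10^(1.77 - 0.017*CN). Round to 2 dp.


delay = 10^(1.77 - 0.017*CN)
Exponent = 1.77 - 0.017*47.1 = 0.9693
delay = 10^0.9693 = 9.32 ms


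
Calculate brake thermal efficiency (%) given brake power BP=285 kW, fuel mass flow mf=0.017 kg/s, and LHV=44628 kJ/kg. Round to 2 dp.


eta_BTE = (BP / (mf * LHV)) * 100
Denominator = 0.017 * 44628 = 758.6760 kW
eta_BTE = (285 / 758.6760) * 100 = 37.57%


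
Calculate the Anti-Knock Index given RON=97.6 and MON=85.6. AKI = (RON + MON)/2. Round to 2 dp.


AKI = (RON + MON) / 2
AKI = (97.6 + 85.6) / 2
AKI = 183.2 / 2 = 91.60


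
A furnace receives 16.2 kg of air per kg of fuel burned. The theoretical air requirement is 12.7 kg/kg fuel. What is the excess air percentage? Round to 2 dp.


Excess air = actual - stoichiometric = 16.2 - 12.7 = 3.50 kg/kg fuel
Excess air % = (excess / stoich) * 100 = (3.50 / 12.7) * 100 = 27.56%


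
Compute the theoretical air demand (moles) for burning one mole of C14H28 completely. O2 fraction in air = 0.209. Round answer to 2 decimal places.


Balanced combustion: C14H28 + 21 O2 -> 14 CO2 + 14 H2O
O2 needed = C + H/4 = 14 + 28/4 = 21.00 moles
Air moles = O2 / 0.209 = 21.00 / 0.209 = 100.48 moles air


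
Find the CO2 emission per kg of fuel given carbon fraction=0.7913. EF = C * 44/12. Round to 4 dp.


EF = C_frac * (M_CO2 / M_C)
EF = 0.7913 * (44/12)
EF = 0.7913 * 3.666667 = 2.9014 kg_CO2/kg_fuel


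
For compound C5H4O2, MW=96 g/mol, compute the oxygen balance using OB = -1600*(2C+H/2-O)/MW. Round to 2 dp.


OB = -1600 * (2C + H/2 - O) / MW
Inner = 2*5 + 4/2 - 2 = 10.00
OB = -1600 * 10.00 / 96 = -166.67%


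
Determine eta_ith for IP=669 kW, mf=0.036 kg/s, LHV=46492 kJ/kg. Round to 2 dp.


eta_ith = (IP / (mf * LHV)) * 100
Denominator = 0.036 * 46492 = 1673.7120 kW
eta_ith = (669 / 1673.7120) * 100 = 39.97%


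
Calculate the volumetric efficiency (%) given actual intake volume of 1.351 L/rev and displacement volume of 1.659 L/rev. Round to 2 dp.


eta_v = (V_actual / V_disp) * 100
Ratio = 1.351 / 1.659 = 0.8143
eta_v = 0.8143 * 100 = 81.43%


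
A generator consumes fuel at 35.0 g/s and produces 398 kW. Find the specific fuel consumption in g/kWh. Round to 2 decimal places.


SFC = (mf / BP) * 3600
Rate = 35.0 / 398 = 0.087940 g/(s*kW)
SFC = 0.087940 * 3600 = 316.58 g/kWh


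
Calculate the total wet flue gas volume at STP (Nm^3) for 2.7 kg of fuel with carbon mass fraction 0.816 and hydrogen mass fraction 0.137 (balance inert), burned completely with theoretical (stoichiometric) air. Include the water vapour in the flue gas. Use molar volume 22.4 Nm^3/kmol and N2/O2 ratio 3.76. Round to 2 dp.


Per kg fuel: CO2 = (C/12 kmol)*22.4 = (0.816/12)*22.4 = 1.52320 Nm^3
Per kg fuel: H2O = (H/2 kmol)*22.4 = (0.137/2)*22.4 = 1.53440 Nm^3
O2 needed per kg fuel = C/12 + H/4 = 0.816/12 + 0.137/4 = 0.10225000 kmol
Per kg fuel: N2 = O2*3.76*22.4 = 0.10225000*3.76*22.4 = 8.61190 Nm^3
Total per kg = 1.52320 + 1.53440 + 8.61190 = 11.66950 Nm^3
Total = 11.66950 * 2.7 = 31.51 Nm^3


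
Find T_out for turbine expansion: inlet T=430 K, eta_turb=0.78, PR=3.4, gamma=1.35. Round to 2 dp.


T_out = T_in * (1 - eta * (1 - PR^(-(gamma-1)/gamma)))
Exponent = -(1.35-1)/1.35 = -0.25925926
PR^exp = 3.4^(-0.25925926) = 0.72813041
Factor = 1 - 0.78*(1 - 0.72813041) = 0.78794172
T_out = 430 * 0.78794172 = 338.81 K


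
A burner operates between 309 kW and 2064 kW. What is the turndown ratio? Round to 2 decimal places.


TDR = Q_max / Q_min
TDR = 2064 / 309 = 6.68


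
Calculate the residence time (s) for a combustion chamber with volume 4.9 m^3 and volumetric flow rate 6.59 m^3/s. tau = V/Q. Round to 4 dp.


tau = V / Q_flow
tau = 4.9 / 6.59 = 0.7436 s


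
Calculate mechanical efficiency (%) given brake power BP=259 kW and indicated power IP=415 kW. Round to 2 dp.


eta_mech = (BP / IP) * 100
Ratio = 259 / 415 = 0.6241
eta_mech = 0.6241 * 100 = 62.41%


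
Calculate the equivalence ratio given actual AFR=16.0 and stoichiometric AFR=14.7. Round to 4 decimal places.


phi = AFR_stoich / AFR_actual
phi = 14.7 / 16.0 = 0.9188


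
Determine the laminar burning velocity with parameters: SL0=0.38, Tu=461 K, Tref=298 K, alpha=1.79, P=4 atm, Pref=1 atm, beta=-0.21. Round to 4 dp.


SL = SL0 * (Tu/Tref)^alpha * (P/Pref)^beta
T ratio = 461/298 = 1.54697987
(T ratio)^alpha = 1.54697987^1.79 = 2.183622
(P/Pref)^beta = 4^(-0.21) = 0.747425
SL = 0.38 * 2.183622 * 0.747425 = 0.6202 m/s


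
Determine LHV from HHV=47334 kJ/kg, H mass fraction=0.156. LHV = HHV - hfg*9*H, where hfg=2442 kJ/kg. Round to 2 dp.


LHV = HHV - hfg * 9 * H
Water correction = 2442 * 9 * 0.156 = 3428.568 kJ/kg
LHV = 47334 - 3428.568 = 43905.43 kJ/kg


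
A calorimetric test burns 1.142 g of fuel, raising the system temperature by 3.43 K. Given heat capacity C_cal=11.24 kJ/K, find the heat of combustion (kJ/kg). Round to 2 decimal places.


Hc = C_cal * delta_T / m_fuel
Q_released = 11.24 * 3.43 = 38.5532 kJ
m_fuel = 1.142 g = 1.142/1000 kg = 0.001142 kg
Hc = 38.5532 / 0.001142 = 33759.37 kJ/kg


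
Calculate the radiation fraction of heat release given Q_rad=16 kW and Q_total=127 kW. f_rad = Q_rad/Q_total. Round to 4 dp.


f_rad = Q_rad / Q_total
f_rad = 16 / 127 = 0.1260


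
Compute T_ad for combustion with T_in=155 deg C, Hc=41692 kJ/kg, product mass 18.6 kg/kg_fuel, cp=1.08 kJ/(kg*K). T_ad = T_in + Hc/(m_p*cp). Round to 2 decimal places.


T_ad = T_in + Hc / (m_p * cp)
Denominator = 18.6 * 1.08 = 20.0880
Temperature rise = 41692 / 20.0880 = 2075.47 K
T_ad = 155 + 2075.47 = 2230.47 deg C


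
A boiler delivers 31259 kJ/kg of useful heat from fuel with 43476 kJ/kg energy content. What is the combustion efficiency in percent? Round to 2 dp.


Efficiency = (Q_useful / Q_fuel) * 100
Efficiency = (31259 / 43476) * 100
Efficiency = 0.7190 * 100 = 71.90%


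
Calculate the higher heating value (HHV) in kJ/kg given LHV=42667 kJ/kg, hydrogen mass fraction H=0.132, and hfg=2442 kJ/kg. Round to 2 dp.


HHV = LHV + hfg * 9 * H
Water addition = 2442 * 9 * 0.132 = 2901.096 kJ/kg
HHV = 42667 + 2901.096 = 45568.10 kJ/kg


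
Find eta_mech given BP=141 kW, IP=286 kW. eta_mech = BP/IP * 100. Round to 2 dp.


eta_mech = (BP / IP) * 100
Ratio = 141 / 286 = 0.4930
eta_mech = 0.4930 * 100 = 49.30%


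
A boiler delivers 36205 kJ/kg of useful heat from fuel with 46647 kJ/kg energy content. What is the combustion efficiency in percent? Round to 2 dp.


Efficiency = (Q_useful / Q_fuel) * 100
Efficiency = (36205 / 46647) * 100
Efficiency = 0.7761 * 100 = 77.61%


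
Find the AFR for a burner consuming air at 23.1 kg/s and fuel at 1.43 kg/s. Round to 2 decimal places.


AFR = m_air / m_fuel
AFR = 23.1 / 1.43 = 16.15


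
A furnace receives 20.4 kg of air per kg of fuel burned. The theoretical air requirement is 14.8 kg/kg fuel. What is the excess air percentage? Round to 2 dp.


Excess air = actual - stoichiometric = 20.4 - 14.8 = 5.60 kg/kg fuel
Excess air % = (excess / stoich) * 100 = (5.60 / 14.8) * 100 = 37.84%


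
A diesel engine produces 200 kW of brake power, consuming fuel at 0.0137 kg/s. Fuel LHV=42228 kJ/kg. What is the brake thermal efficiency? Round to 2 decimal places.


eta_BTE = (BP / (mf * LHV)) * 100
Denominator = 0.0137 * 42228 = 578.5236 kW
eta_BTE = (200 / 578.5236) * 100 = 34.57%


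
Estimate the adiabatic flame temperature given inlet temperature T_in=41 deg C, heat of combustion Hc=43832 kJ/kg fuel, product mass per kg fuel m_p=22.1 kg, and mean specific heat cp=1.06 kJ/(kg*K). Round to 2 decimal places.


T_ad = T_in + Hc / (m_p * cp)
Denominator = 22.1 * 1.06 = 23.4260
Temperature rise = 43832 / 23.4260 = 1871.08 K
T_ad = 41 + 1871.08 = 1912.08 deg C


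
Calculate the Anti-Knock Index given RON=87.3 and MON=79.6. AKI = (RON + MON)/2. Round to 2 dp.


AKI = (RON + MON) / 2
AKI = (87.3 + 79.6) / 2
AKI = 166.9 / 2 = 83.45


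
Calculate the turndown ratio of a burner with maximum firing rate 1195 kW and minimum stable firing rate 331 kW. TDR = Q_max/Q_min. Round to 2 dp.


TDR = Q_max / Q_min
TDR = 1195 / 331 = 3.61


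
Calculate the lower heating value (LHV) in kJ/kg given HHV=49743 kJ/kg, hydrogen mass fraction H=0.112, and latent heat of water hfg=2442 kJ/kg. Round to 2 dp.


LHV = HHV - hfg * 9 * H
Water correction = 2442 * 9 * 0.112 = 2461.536 kJ/kg
LHV = 49743 - 2461.536 = 47281.46 kJ/kg


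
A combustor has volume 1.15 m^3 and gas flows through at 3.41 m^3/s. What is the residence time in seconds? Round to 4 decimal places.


tau = V / Q_flow
tau = 1.15 / 3.41 = 0.3372 s


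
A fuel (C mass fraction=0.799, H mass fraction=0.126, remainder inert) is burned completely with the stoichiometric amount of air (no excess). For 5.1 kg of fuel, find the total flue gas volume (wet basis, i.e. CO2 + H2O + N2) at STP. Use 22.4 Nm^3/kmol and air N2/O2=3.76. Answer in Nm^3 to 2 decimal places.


Per kg fuel: CO2 = (C/12 kmol)*22.4 = (0.799/12)*22.4 = 1.49147 Nm^3
Per kg fuel: H2O = (H/2 kmol)*22.4 = (0.126/2)*22.4 = 1.41120 Nm^3
O2 needed per kg fuel = C/12 + H/4 = 0.799/12 + 0.126/4 = 0.09808333 kmol
Per kg fuel: N2 = O2*3.76*22.4 = 0.09808333*3.76*22.4 = 8.26097 Nm^3
Total per kg = 1.49147 + 1.41120 + 8.26097 = 11.16364 Nm^3
Total = 11.16364 * 5.1 = 56.93 Nm^3


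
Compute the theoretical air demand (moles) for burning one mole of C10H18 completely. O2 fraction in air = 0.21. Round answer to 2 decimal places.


Balanced combustion: C10H18 + 14.5 O2 -> 10 CO2 + 9 H2O
O2 needed = C + H/4 = 10 + 18/4 = 14.50 moles
Air moles = O2 / 0.21 = 14.50 / 0.21 = 69.05 moles air


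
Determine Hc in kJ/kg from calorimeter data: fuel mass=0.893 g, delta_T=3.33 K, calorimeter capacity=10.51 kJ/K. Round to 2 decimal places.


Hc = C_cal * delta_T / m_fuel
Q_released = 10.51 * 3.33 = 34.9983 kJ
m_fuel = 0.893 g = 0.893/1000 kg = 0.000893 kg
Hc = 34.9983 / 0.000893 = 39191.83 kJ/kg


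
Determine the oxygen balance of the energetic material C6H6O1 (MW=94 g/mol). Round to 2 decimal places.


OB = -1600 * (2C + H/2 - O) / MW
Inner = 2*6 + 6/2 - 1 = 14.00
OB = -1600 * 14.00 / 94 = -238.30%


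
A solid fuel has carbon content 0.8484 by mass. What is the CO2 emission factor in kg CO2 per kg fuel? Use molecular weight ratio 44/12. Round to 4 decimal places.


EF = C_frac * (M_CO2 / M_C)
EF = 0.8484 * (44/12)
EF = 0.8484 * 3.666667 = 3.1108 kg_CO2/kg_fuel


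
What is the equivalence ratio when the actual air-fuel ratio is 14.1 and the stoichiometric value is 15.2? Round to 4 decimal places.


phi = AFR_stoich / AFR_actual
phi = 15.2 / 14.1 = 1.0780


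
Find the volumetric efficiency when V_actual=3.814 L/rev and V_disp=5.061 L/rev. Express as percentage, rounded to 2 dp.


eta_v = (V_actual / V_disp) * 100
Ratio = 3.814 / 5.061 = 0.7536
eta_v = 0.7536 * 100 = 75.36%


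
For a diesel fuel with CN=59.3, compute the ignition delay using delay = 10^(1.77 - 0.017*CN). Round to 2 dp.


delay = 10^(1.77 - 0.017*CN)
Exponent = 1.77 - 0.017*59.3 = 0.7619
delay = 10^0.7619 = 5.78 ms


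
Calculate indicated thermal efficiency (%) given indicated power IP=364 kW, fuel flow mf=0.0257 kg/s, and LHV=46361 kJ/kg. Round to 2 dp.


eta_ith = (IP / (mf * LHV)) * 100
Denominator = 0.0257 * 46361 = 1191.4777 kW
eta_ith = (364 / 1191.4777) * 100 = 30.55%


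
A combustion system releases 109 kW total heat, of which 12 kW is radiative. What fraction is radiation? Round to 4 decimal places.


f_rad = Q_rad / Q_total
f_rad = 12 / 109 = 0.1101


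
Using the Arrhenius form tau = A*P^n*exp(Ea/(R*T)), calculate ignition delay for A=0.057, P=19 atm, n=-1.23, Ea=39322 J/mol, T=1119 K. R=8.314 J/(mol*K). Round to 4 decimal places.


tau = A * P^n * exp(Ea/(R*T))
P^n = 19^(-1.23) = 0.02673826
Ea/(R*T) = 39322/(8.314*1119) = 4.226642
exp(Ea/(R*T)) = 68.486885
tau = 0.057 * 0.02673826 * 68.486885 = 0.1044 ms


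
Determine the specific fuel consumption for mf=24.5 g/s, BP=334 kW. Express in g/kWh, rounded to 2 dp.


SFC = (mf / BP) * 3600
Rate = 24.5 / 334 = 0.073353 g/(s*kW)
SFC = 0.073353 * 3600 = 264.07 g/kWh


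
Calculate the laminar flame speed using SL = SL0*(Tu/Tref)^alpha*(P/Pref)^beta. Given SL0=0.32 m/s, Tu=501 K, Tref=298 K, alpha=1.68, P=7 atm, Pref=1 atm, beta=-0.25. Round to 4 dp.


SL = SL0 * (Tu/Tref)^alpha * (P/Pref)^beta
T ratio = 501/298 = 1.68120805
(T ratio)^alpha = 1.68120805^1.68 = 2.393559
(P/Pref)^beta = 7^(-0.25) = 0.614788
SL = 0.32 * 2.393559 * 0.614788 = 0.4709 m/s


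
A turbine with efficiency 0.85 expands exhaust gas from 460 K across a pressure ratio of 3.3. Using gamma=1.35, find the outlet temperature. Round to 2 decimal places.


T_out = T_in * (1 - eta * (1 - PR^(-(gamma-1)/gamma)))
Exponent = -(1.35-1)/1.35 = -0.25925926
PR^exp = 3.3^(-0.25925926) = 0.73378775
Factor = 1 - 0.85*(1 - 0.73378775) = 0.77371959
T_out = 460 * 0.77371959 = 355.91 K


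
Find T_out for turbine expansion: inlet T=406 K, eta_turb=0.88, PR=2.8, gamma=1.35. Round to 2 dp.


T_out = T_in * (1 - eta * (1 - PR^(-(gamma-1)/gamma)))
Exponent = -(1.35-1)/1.35 = -0.25925926
PR^exp = 2.8^(-0.25925926) = 0.76572026
Factor = 1 - 0.88*(1 - 0.76572026) = 0.79383383
T_out = 406 * 0.79383383 = 322.30 K


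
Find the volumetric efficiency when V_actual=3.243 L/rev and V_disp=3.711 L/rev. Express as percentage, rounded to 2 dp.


eta_v = (V_actual / V_disp) * 100
Ratio = 3.243 / 3.711 = 0.8739
eta_v = 0.8739 * 100 = 87.39%


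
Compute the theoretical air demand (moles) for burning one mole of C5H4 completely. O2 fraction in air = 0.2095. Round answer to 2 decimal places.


Balanced combustion: C5H4 + 6 O2 -> 5 CO2 + 2 H2O
O2 needed = C + H/4 = 5 + 4/4 = 6.00 moles
Air moles = O2 / 0.2095 = 6.00 / 0.2095 = 28.64 moles air


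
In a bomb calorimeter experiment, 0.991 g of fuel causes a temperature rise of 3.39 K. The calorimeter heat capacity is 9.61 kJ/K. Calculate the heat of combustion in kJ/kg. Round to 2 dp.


Hc = C_cal * delta_T / m_fuel
Q_released = 9.61 * 3.39 = 32.5779 kJ
m_fuel = 0.991 g = 0.991/1000 kg = 0.000991 kg
Hc = 32.5779 / 0.000991 = 32873.76 kJ/kg


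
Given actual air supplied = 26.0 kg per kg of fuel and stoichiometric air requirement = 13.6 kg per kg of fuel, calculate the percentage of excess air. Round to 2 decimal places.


Excess air = actual - stoichiometric = 26.0 - 13.6 = 12.40 kg/kg fuel
Excess air % = (excess / stoich) * 100 = (12.40 / 13.6) * 100 = 91.18%


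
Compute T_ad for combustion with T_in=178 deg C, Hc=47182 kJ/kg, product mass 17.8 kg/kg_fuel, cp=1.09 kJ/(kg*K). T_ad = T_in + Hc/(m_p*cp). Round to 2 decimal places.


T_ad = T_in + Hc / (m_p * cp)
Denominator = 17.8 * 1.09 = 19.4020
Temperature rise = 47182 / 19.4020 = 2431.81 K
T_ad = 178 + 2431.81 = 2609.81 deg C


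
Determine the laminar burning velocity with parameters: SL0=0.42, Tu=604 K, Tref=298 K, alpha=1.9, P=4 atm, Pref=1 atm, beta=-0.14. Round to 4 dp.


SL = SL0 * (Tu/Tref)^alpha * (P/Pref)^beta
T ratio = 604/298 = 2.02684564
(T ratio)^alpha = 2.02684564^1.9 = 3.827889
(P/Pref)^beta = 4^(-0.14) = 0.823591
SL = 0.42 * 3.827889 * 0.823591 = 1.3241 m/s


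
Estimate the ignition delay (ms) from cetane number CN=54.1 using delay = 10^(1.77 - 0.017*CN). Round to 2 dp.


delay = 10^(1.77 - 0.017*CN)
Exponent = 1.77 - 0.017*54.1 = 0.8503
delay = 10^0.8503 = 7.08 ms


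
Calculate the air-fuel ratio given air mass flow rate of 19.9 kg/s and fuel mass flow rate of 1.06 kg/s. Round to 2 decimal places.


AFR = m_air / m_fuel
AFR = 19.9 / 1.06 = 18.77


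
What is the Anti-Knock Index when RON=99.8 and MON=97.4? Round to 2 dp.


AKI = (RON + MON) / 2
AKI = (99.8 + 97.4) / 2
AKI = 197.2 / 2 = 98.60


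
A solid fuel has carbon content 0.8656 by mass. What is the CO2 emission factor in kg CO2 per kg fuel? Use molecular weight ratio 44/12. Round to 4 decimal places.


EF = C_frac * (M_CO2 / M_C)
EF = 0.8656 * (44/12)
EF = 0.8656 * 3.666667 = 3.1739 kg_CO2/kg_fuel


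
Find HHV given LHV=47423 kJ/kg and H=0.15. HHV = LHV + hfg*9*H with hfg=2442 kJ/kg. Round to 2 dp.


HHV = LHV + hfg * 9 * H
Water addition = 2442 * 9 * 0.15 = 3296.700 kJ/kg
HHV = 47423 + 3296.700 = 50719.70 kJ/kg


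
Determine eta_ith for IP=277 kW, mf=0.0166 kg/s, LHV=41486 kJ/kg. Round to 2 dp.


eta_ith = (IP / (mf * LHV)) * 100
Denominator = 0.0166 * 41486 = 688.6676 kW
eta_ith = (277 / 688.6676) * 100 = 40.22%


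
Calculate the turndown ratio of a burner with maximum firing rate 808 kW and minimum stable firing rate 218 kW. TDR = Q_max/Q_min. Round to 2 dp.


TDR = Q_max / Q_min
TDR = 808 / 218 = 3.71


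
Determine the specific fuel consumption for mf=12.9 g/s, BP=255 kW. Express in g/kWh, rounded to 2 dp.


SFC = (mf / BP) * 3600
Rate = 12.9 / 255 = 0.050588 g/(s*kW)
SFC = 0.050588 * 3600 = 182.12 g/kWh


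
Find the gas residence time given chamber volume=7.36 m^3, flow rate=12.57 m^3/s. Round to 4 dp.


tau = V / Q_flow
tau = 7.36 / 12.57 = 0.5855 s


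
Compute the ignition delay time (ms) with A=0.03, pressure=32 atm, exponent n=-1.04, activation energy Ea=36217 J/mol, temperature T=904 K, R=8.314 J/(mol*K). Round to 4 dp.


tau = A * P^n * exp(Ea/(R*T))
P^n = 32^(-1.04) = 0.02720471
Ea/(R*T) = 36217/(8.314*904) = 4.818746
exp(Ea/(R*T)) = 123.809719
tau = 0.03 * 0.02720471 * 123.809719 = 0.1010 ms


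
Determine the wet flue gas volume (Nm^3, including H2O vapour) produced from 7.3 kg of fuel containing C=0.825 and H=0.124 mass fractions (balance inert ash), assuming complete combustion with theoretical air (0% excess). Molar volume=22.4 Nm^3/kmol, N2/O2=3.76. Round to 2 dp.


Per kg fuel: CO2 = (C/12 kmol)*22.4 = (0.825/12)*22.4 = 1.54000 Nm^3
Per kg fuel: H2O = (H/2 kmol)*22.4 = (0.124/2)*22.4 = 1.38880 Nm^3
O2 needed per kg fuel = C/12 + H/4 = 0.825/12 + 0.124/4 = 0.09975000 kmol
Per kg fuel: N2 = O2*3.76*22.4 = 0.09975000*3.76*22.4 = 8.40134 Nm^3
Total per kg = 1.54000 + 1.38880 + 8.40134 = 11.33014 Nm^3
Total = 11.33014 * 7.3 = 82.71 Nm^3


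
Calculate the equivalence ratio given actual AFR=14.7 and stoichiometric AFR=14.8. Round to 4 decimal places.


phi = AFR_stoich / AFR_actual
phi = 14.8 / 14.7 = 1.0068


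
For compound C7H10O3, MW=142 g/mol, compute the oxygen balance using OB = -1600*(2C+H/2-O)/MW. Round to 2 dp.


OB = -1600 * (2C + H/2 - O) / MW
Inner = 2*7 + 10/2 - 3 = 16.00
OB = -1600 * 16.00 / 142 = -180.28%


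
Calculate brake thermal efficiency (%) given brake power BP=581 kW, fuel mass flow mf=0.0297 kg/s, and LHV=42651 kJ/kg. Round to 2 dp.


eta_BTE = (BP / (mf * LHV)) * 100
Denominator = 0.0297 * 42651 = 1266.7347 kW
eta_BTE = (581 / 1266.7347) * 100 = 45.87%


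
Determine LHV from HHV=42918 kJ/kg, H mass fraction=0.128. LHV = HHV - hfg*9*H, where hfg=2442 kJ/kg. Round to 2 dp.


LHV = HHV - hfg * 9 * H
Water correction = 2442 * 9 * 0.128 = 2813.184 kJ/kg
LHV = 42918 - 2813.184 = 40104.82 kJ/kg


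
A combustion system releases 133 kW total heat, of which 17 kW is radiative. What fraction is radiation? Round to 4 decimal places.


f_rad = Q_rad / Q_total
f_rad = 17 / 133 = 0.1278


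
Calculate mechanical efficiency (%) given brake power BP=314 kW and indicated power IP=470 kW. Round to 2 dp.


eta_mech = (BP / IP) * 100
Ratio = 314 / 470 = 0.6681
eta_mech = 0.6681 * 100 = 66.81%


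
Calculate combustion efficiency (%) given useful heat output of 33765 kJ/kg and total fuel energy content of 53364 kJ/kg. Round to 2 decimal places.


Efficiency = (Q_useful / Q_fuel) * 100
Efficiency = (33765 / 53364) * 100
Efficiency = 0.6327 * 100 = 63.27%


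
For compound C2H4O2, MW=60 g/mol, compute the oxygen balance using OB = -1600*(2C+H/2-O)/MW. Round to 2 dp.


OB = -1600 * (2C + H/2 - O) / MW
Inner = 2*2 + 4/2 - 2 = 4.00
OB = -1600 * 4.00 / 60 = -106.67%


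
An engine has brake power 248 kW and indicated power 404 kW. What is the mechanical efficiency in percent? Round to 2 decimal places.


eta_mech = (BP / IP) * 100
Ratio = 248 / 404 = 0.6139
eta_mech = 0.6139 * 100 = 61.39%


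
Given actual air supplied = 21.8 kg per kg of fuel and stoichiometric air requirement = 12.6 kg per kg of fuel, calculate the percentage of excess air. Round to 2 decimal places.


Excess air = actual - stoichiometric = 21.8 - 12.6 = 9.20 kg/kg fuel
Excess air % = (excess / stoich) * 100 = (9.20 / 12.6) * 100 = 73.02%


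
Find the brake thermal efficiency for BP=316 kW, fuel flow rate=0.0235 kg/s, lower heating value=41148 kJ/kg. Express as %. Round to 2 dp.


eta_BTE = (BP / (mf * LHV)) * 100
Denominator = 0.0235 * 41148 = 966.9780 kW
eta_BTE = (316 / 966.9780) * 100 = 32.68%


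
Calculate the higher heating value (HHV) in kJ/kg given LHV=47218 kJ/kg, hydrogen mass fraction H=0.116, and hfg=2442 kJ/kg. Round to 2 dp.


HHV = LHV + hfg * 9 * H
Water addition = 2442 * 9 * 0.116 = 2549.448 kJ/kg
HHV = 47218 + 2549.448 = 49767.45 kJ/kg


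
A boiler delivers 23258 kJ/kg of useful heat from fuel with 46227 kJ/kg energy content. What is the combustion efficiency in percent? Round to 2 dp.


Efficiency = (Q_useful / Q_fuel) * 100
Efficiency = (23258 / 46227) * 100
Efficiency = 0.5031 * 100 = 50.31%


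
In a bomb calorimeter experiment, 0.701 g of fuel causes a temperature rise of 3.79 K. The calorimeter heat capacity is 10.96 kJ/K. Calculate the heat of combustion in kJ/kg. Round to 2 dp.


Hc = C_cal * delta_T / m_fuel
Q_released = 10.96 * 3.79 = 41.5384 kJ
m_fuel = 0.701 g = 0.701/1000 kg = 0.000701 kg
Hc = 41.5384 / 0.000701 = 59255.92 kJ/kg


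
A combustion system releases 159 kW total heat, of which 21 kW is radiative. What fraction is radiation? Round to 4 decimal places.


f_rad = Q_rad / Q_total
f_rad = 21 / 159 = 0.1321


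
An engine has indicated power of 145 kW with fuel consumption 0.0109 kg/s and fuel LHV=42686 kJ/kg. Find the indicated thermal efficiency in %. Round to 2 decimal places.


eta_ith = (IP / (mf * LHV)) * 100
Denominator = 0.0109 * 42686 = 465.2774 kW
eta_ith = (145 / 465.2774) * 100 = 31.16%


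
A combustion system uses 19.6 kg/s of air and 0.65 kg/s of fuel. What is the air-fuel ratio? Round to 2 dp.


AFR = m_air / m_fuel
AFR = 19.6 / 0.65 = 30.15


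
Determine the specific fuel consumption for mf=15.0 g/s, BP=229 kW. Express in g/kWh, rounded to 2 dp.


SFC = (mf / BP) * 3600
Rate = 15.0 / 229 = 0.065502 g/(s*kW)
SFC = 0.065502 * 3600 = 235.81 g/kWh


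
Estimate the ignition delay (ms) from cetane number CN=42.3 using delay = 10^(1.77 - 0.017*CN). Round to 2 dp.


delay = 10^(1.77 - 0.017*CN)
Exponent = 1.77 - 0.017*42.3 = 1.0509
delay = 10^1.0509 = 11.24 ms


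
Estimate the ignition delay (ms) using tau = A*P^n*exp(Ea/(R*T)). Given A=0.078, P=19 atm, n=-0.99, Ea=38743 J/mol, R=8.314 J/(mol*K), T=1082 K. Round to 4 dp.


tau = A * P^n * exp(Ea/(R*T))
P^n = 19^(-0.99) = 0.05420432
Ea/(R*T) = 38743/(8.314*1082) = 4.306813
exp(Ea/(R*T)) = 74.203588
tau = 0.078 * 0.05420432 * 74.203588 = 0.3137 ms


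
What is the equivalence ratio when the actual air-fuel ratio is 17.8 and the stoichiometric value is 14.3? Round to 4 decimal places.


phi = AFR_stoich / AFR_actual
phi = 14.3 / 17.8 = 0.8034


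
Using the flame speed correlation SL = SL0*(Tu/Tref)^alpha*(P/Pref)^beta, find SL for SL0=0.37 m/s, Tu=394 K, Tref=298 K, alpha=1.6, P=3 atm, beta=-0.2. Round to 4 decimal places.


SL = SL0 * (Tu/Tref)^alpha * (P/Pref)^beta
T ratio = 394/298 = 1.32214765
(T ratio)^alpha = 1.32214765^1.6 = 1.563320
(P/Pref)^beta = 3^(-0.2) = 0.802742
SL = 0.37 * 1.563320 * 0.802742 = 0.4643 m/s


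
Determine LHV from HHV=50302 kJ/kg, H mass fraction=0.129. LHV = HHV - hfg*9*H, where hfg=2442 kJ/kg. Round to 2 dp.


LHV = HHV - hfg * 9 * H
Water correction = 2442 * 9 * 0.129 = 2835.162 kJ/kg
LHV = 50302 - 2835.162 = 47466.84 kJ/kg


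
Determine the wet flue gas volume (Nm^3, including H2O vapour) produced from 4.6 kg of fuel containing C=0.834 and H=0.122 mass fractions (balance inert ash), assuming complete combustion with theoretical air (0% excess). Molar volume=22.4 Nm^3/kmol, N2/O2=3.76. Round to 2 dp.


Per kg fuel: CO2 = (C/12 kmol)*22.4 = (0.834/12)*22.4 = 1.55680 Nm^3
Per kg fuel: H2O = (H/2 kmol)*22.4 = (0.122/2)*22.4 = 1.36640 Nm^3
O2 needed per kg fuel = C/12 + H/4 = 0.834/12 + 0.122/4 = 0.10000000 kmol
Per kg fuel: N2 = O2*3.76*22.4 = 0.10000000*3.76*22.4 = 8.42240 Nm^3
Total per kg = 1.55680 + 1.36640 + 8.42240 = 11.34560 Nm^3
Total = 11.34560 * 4.6 = 52.19 Nm^3


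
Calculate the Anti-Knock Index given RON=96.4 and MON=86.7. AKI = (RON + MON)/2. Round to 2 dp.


AKI = (RON + MON) / 2
AKI = (96.4 + 86.7) / 2
AKI = 183.1 / 2 = 91.55


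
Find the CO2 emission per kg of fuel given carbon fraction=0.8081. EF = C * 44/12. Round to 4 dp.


EF = C_frac * (M_CO2 / M_C)
EF = 0.8081 * (44/12)
EF = 0.8081 * 3.666667 = 2.9630 kg_CO2/kg_fuel


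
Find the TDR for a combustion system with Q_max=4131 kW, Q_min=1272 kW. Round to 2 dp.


TDR = Q_max / Q_min
TDR = 4131 / 1272 = 3.25


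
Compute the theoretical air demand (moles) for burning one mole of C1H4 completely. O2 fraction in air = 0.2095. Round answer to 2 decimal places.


Balanced combustion: C1H4 + 2 O2 -> 1 CO2 + 2 H2O
O2 needed = C + H/4 = 1 + 4/4 = 2.00 moles
Air moles = O2 / 0.2095 = 2.00 / 0.2095 = 9.55 moles air


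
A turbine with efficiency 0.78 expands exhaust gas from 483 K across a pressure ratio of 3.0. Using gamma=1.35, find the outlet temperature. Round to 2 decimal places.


T_out = T_in * (1 - eta * (1 - PR^(-(gamma-1)/gamma)))
Exponent = -(1.35-1)/1.35 = -0.25925926
PR^exp = 3.0^(-0.25925926) = 0.75214556
Factor = 1 - 0.78*(1 - 0.75214556) = 0.80667354
T_out = 483 * 0.80667354 = 389.62 K


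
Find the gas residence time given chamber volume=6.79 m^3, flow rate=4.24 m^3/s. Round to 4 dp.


tau = V / Q_flow
tau = 6.79 / 4.24 = 1.6014 s


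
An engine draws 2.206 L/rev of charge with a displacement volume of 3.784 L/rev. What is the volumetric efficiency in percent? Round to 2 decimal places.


eta_v = (V_actual / V_disp) * 100
Ratio = 2.206 / 3.784 = 0.5830
eta_v = 0.5830 * 100 = 58.30%


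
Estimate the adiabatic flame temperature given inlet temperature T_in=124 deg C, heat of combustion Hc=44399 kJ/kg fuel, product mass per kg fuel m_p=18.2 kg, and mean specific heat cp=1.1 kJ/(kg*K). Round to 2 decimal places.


T_ad = T_in + Hc / (m_p * cp)
Denominator = 18.2 * 1.1 = 20.0200
Temperature rise = 44399 / 20.0200 = 2217.73 K
T_ad = 124 + 2217.73 = 2341.73 deg C


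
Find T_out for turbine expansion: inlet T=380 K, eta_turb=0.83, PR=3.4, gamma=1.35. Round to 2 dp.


T_out = T_in * (1 - eta * (1 - PR^(-(gamma-1)/gamma)))
Exponent = -(1.35-1)/1.35 = -0.25925926
PR^exp = 3.4^(-0.25925926) = 0.72813041
Factor = 1 - 0.83*(1 - 0.72813041) = 0.77434824
T_out = 380 * 0.77434824 = 294.25 K
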